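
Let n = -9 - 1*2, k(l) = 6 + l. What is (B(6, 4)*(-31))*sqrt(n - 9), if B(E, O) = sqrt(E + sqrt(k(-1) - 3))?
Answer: -62*I*sqrt(30 + 5*sqrt(2)) ≈ -377.49*I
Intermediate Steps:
n = -11 (n = -9 - 2 = -11)
B(E, O) = sqrt(E + sqrt(2)) (B(E, O) = sqrt(E + sqrt((6 - 1) - 3)) = sqrt(E + sqrt(5 - 3)) = sqrt(E + sqrt(2)))
(B(6, 4)*(-31))*sqrt(n - 9) = (sqrt(6 + sqrt(2))*(-31))*sqrt(-11 - 9) = (-31*sqrt(6 + sqrt(2)))*sqrt(-20) = (-31*sqrt(6 + sqrt(2)))*(2*I*sqrt(5)) = -62*I*sqrt(5)*sqrt(6 + sqrt(2))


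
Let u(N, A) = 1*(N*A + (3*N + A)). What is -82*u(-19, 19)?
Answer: 32718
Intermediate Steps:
u(N, A) = A + 3*N + A*N (u(N, A) = 1*(A*N + (A + 3*N)) = 1*(A + 3*N + A*N) = A + 3*N + A*N)
-82*u(-19, 19) = -82*(19 + 3*(-19) + 19*(-19)) = -82*(19 - 57 - 361) = -82*(-399) = 32718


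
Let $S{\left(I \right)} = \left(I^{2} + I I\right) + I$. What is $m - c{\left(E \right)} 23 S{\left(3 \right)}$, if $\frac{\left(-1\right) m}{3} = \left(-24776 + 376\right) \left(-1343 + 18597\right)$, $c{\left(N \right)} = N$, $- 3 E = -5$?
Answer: $1262991995$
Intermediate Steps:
$E = \frac{5}{3}$ ($E = \left(- \frac{1}{3}\right) \left(-5\right) = \frac{5}{3} \approx 1.6667$)
$S{\left(I \right)} = I + 2 I^{2}$ ($S{\left(I \right)} = \left(I^{2} + I^{2}\right) + I = 2 I^{2} + I = I + 2 I^{2}$)
$m = 1262992800$ ($m = - 3 \left(-24776 + 376\right) \left(-1343 + 18597\right) = - 3 \left(\left(-24400\right) 17254\right) = \left(-3\right) \left(-420997600\right) = 1262992800$)
$m - c{\left(E \right)} 23 S{\left(3 \right)} = 1262992800 - \frac{5}{3} \cdot 23 \cdot 3 \left(1 + 2 \cdot 3\right) = 1262992800 - \frac{115 \cdot 3 \left(1 + 6\right)}{3} = 1262992800 - \frac{115 \cdot 3 \cdot 7}{3} = 1262992800 - \frac{115}{3} \cdot 21 = 1262992800 - 805 = 1262991995$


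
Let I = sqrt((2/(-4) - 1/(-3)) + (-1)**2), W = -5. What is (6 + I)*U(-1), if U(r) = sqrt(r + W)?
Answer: I*(sqrt(5) + 6*sqrt(6)) ≈ 16.933*I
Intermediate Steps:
I = sqrt(30)/6 (I = sqrt((2*(-1/4) - 1*(-1/3)) + 1) = sqrt((-1/2 + 1/3) + 1) = sqrt(-1/6 + 1) = sqrt(5/6) = sqrt(30)/6 ≈ 0.91287)
U(r) = sqrt(-5 + r) (U(r) = sqrt(r - 5) = sqrt(-5 + r))
(6 + I)*U(-1) = (6 + sqrt(30)/6)*sqrt(-5 - 1) = (6 + sqrt(30)/6)*sqrt(-6) = (6 + sqrt(30)/6)*(I*sqrt(6)) = I*sqrt(6)*(6 + sqrt(30)/6)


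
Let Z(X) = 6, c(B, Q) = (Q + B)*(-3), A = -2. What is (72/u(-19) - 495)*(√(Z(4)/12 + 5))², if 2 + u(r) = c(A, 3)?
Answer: -28017/10 ≈ -2801.7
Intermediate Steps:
c(B, Q) = -3*B - 3*Q (c(B, Q) = (B + Q)*(-3) = -3*B - 3*Q)
u(r) = -5 (u(r) = -2 + (-3*(-2) - 3*3) = -2 + (6 - 9) = -2 - 3 = -5)
(72/u(-19) - 495)*(√(Z(4)/12 + 5))² = (72/(-5) - 495)*(√(6/12 + 5))² = (72*(-⅕) - 495)*(√(6*(1/12) + 5))² = (-72/5 - 495)*(√(½ + 5))² = -2547*(√(11/2))²/5 = -2547*(√22/2)²/5 = -2547/5*11/2 = -28017/10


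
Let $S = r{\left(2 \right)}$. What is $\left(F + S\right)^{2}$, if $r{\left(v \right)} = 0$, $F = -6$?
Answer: $36$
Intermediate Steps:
$S = 0$
$\left(F + S\right)^{2} = \left(-6 + 0\right)^{2} = \left(-6\right)^{2} = 36$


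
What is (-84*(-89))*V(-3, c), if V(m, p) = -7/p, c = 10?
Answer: -26166/5 ≈ -5233.2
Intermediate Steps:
(-84*(-89))*V(-3, c) = (-84*(-89))*(-7/10) = 7476*(-7*⅒) = 7476*(-7/10) = -26166/5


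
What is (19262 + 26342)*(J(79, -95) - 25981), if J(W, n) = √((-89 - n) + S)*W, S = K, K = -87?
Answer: -1184837524 + 32424444*I ≈ -1.1848e+9 + 3.2424e+7*I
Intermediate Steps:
S = -87
J(W, n) = W*√(-176 - n) (J(W, n) = √((-89 - n) - 87)*W = √(-176 - n)*W = W*√(-176 - n))
(19262 + 26342)*(J(79, -95) - 25981) = (19262 + 26342)*(79*√(-176 - 1*(-95)) - 25981) = 45604*(79*√(-176 + 95) - 25981) = 45604*(79*√(-81) - 25981) = 45604*(79*(9*I) - 25981) = 45604*(711*I - 25981) = 45604*(-25981 + 711*I) = -1184837524 + 32424444*I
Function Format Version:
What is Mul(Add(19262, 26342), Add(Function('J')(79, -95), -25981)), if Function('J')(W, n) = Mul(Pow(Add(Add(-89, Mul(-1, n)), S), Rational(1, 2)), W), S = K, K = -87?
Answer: Add(-1184837524, Mul(32424444, I)) ≈ Add(-1.1848e+9, Mul(3.2424e+7, I))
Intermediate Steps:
S = -87
Function('J')(W, n) = Mul(W, Pow(Add(-176, Mul(-1, n)), Rational(1, 2))) (Function('J')(W, n) = Mul(Pow(Add(Add(-89, Mul(-1, n)), -87), Rational(1, 2)), W) = Mul(Pow(Add(-176, Mul(-1, n)), Rational(1, 2)), W) = Mul(W, Pow(Add(-176, Mul(-1, n)), Rational(1, 2))))
Mul(Add(19262, 26342), Add(Function('J')(79, -95), -25981)) = Mul(Add(19262, 26342), Add(Mul(79, Pow(Add(-176, Mul(-1, -95)), Rational(1, 2))), -25981)) = Mul(45604, Add(Mul(79, Pow(Add(-176, 95), Rational(1, 2))), -25981)) = Mul(45604, Add(Mul(79, Pow(-81, Rational(1, 2))), -25981)) = Mul(45604, Add(Mul(79, Mul(9, I)), -25981)) = Mul(45604, Add(Mul(711, I), -25981)) = Mul(45604, Add(-25981, Mul(711, I))) = Add(-1184837524, Mul(32424444, I))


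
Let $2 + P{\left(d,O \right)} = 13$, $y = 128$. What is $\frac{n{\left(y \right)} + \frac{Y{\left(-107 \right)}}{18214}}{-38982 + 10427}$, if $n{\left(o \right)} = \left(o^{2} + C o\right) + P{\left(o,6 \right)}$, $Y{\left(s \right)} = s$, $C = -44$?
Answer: $- \frac{39207435}{104020154} \approx -0.37692$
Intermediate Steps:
$P{\left(d,O \right)} = 11$ ($P{\left(d,O \right)} = -2 + 13 = 11$)
$n{\left(o \right)} = 11 + o^{2} - 44 o$ ($n{\left(o \right)} = \left(o^{2} - 44 o\right) + 11 = 11 + o^{2} - 44 o$)
$\frac{n{\left(y \right)} + \frac{Y{\left(-107 \right)}}{18214}}{-38982 + 10427} = \frac{\left(11 + 128^{2} - 5632\right) - \frac{107}{18214}}{-38982 + 10427} = \frac{\left(11 + 16384 - 5632\right) - \frac{107}{18214}}{-28555} = \left(10763 - \frac{107}{18214}\right) \left(- \frac{1}{28555}\right) = \frac{196037175}{18214} \left(- \frac{1}{28555}\right) = - \frac{39207435}{104020154}$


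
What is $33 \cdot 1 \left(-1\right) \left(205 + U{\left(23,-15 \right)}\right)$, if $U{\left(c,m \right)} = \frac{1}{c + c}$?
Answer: $- \frac{311223}{46} \approx -6765.7$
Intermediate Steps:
$U{\left(c,m \right)} = \frac{1}{2 c}$
$33 \cdot 1 \left(-1\right) \left(205 + U{\left(23,-15 \right)}\right) = 33 \cdot 1 \left(-1\right) \left(205 + \frac{1}{2 \cdot 23}\right) = 33 \left(-1\right) \left(205 + \frac{1}{2} \cdot \frac{1}{23}\right) = - 33 \left(205 + \frac{1}{46}\right) = \left(-33\right) \frac{9431}{46} = - \frac{311223}{46}$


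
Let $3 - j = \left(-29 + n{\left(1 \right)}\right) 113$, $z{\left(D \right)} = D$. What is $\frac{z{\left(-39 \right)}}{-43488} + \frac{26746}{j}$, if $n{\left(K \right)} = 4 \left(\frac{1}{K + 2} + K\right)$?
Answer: $\frac{36351077}{3638496} \approx 9.9907$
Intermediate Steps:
$n{\left(K \right)} = 4 K + \frac{4}{2 + K}$ ($n{\left(K \right)} = 4 \left(\frac{1}{2 + K} + K\right) = 4 \left(K + \frac{1}{2 + K}\right) = 4 K + \frac{4}{2 + K}$)
$j = \frac{8032}{3}$ ($j = 3 - \left(-29 + \frac{4 \left(1 + 1^{2} + 2 \cdot 1\right)}{2 + 1}\right) 113 = 3 - \left(-29 + \frac{4 \left(1 + 1 + 2\right)}{3}\right) 113 = 3 - \left(-29 + 4 \cdot \frac{1}{3} \cdot 4\right) 113 = 3 - \left(-29 + \frac{16}{3}\right) 113 = 3 - \left(- \frac{71}{3}\right) 113 = 3 - - \frac{8023}{3} = 3 + \frac{8023}{3} = \frac{8032}{3} \approx 2677.3$)
$\frac{z{\left(-39 \right)}}{-43488} + \frac{26746}{j} = - \frac{39}{-43488} + \frac{26746}{\frac{8032}{3}} = \left(-39\right) \left(- \frac{1}{43488}\right) + 26746 \cdot \frac{3}{8032} = \frac{13}{14496} + \frac{40119}{4016} = \frac{36351077}{3638496}$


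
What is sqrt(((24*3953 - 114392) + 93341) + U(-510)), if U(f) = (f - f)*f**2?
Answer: sqrt(73821) ≈ 271.70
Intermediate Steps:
U(f) = 0 (U(f) = 0*f**2 = 0)
sqrt(((24*3953 - 114392) + 93341) + U(-510)) = sqrt(((24*3953 - 114392) + 93341) + 0) = sqrt(((94872 - 114392) + 93341) + 0) = sqrt((-19520 + 93341) + 0) = sqrt(73821 + 0) = sqrt(73821)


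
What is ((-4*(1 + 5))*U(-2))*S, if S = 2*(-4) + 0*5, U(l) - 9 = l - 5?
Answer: 384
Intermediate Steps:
U(l) = 4 + l (U(l) = 9 + (l - 5) = 9 + (-5 + l) = 4 + l)
S = -8 (S = -8 + 0 = -8)
((-4*(1 + 5))*U(-2))*S = ((-4*(1 + 5))*(4 - 2))*(-8) = (-4*6*2)*(-8) = -24*2*(-8) = -48*(-8) = 384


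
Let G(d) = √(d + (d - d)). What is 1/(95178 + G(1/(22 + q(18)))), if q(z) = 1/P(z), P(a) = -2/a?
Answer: 1237314/117765071891 - √13/117765071891 ≈ 1.0507e-5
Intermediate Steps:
q(z) = -z/2 (q(z) = 1/(-2/z) = -z/2)
G(d) = √d (G(d) = √(d + 0) = √d)
1/(95178 + G(1/(22 + q(18)))) = 1/(95178 + √(1/(22 - ½*18))) = 1/(95178 + √(1/(22 - 9))) = 1/(95178 + √(1/13)) = 1/(95178 + √13/13)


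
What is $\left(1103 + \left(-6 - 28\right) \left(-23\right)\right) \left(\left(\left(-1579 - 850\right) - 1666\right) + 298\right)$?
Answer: $-7157345$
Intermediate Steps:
$\left(1103 + \left(-6 - 28\right) \left(-23\right)\right) \left(\left(\left(-1579 - 850\right) - 1666\right) + 298\right) = \left(1103 - -782\right) \left(\left(-2429 - 1666\right) + 298\right) = \left(1103 + 782\right) \left(-4095 + 298\right) = 1885 \left(-3797\right) = -7157345$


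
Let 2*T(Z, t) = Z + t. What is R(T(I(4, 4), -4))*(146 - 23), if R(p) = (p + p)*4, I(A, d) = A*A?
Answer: 5904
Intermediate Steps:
I(A, d) = A²
T(Z, t) = Z/2 + t/2 (T(Z, t) = (Z + t)/2 = Z/2 + t/2)
R(p) = 8*p (R(p) = (2*p)*4 = 8*p)
R(T(I(4, 4), -4))*(146 - 23) = (8*((½)*4² + (½)*(-4)))*(146 - 23) = (8*((½)*16 - 2))*123 = (8*(8 - 2))*123 = (8*6)*123 = 48*123 = 5904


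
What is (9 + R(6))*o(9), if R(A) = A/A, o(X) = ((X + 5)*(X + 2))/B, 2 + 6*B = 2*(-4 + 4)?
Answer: -4620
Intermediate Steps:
B = -⅓ (B = -⅓ + (2*(-4 + 4))/6 = -⅓ + (2*0)/6 = -⅓ + (⅙)*0 = -⅓ + 0 = -⅓ ≈ -0.33333)
o(X) = -3*(2 + X)*(5 + X) (o(X) = ((X + 5)*(X + 2))/(-⅓) = ((5 + X)*(2 + X))*(-3) = ((2 + X)*(5 + X))*(-3) = -3*(2 + X)*(5 + X))
R(A) = 1
(9 + R(6))*o(9) = (9 + 1)*(-30 - 21*9 - 3*9²) = 10*(-30 - 189 - 3*81) = 10*(-30 - 189 - 243) = 10*(-462) = -4620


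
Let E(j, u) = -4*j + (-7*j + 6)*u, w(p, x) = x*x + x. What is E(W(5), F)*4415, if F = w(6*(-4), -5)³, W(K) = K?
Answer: -1024368300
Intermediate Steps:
w(p, x) = x + x² (w(p, x) = x² + x = x + x²)
F = 8000 (F = (-5*(1 - 5))³ = (-5*(-4))³ = 20³ = 8000)
E(j, u) = -4*j + u*(6 - 7*j) (E(j, u) = -4*j + (6 - 7*j)*u = -4*j + u*(6 - 7*j))
E(W(5), F)*4415 = (-4*5 + 6*8000 - 7*5*8000)*4415 = (-20 + 48000 - 280000)*4415 = -232020*4415 = -1024368300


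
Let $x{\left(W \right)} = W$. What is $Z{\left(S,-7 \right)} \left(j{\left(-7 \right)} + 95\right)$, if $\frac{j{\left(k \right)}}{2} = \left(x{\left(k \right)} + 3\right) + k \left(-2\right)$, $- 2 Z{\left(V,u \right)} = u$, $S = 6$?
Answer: $\frac{805}{2} \approx 402.5$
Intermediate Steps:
$Z{\left(V,u \right)} = - \frac{u}{2}$
$j{\left(k \right)} = 6 - 2 k$ ($j{\left(k \right)} = 2 \left(\left(k + 3\right) + k \left(-2\right)\right) = 2 \left(\left(3 + k\right) - 2 k\right) = 2 \left(3 - k\right) = 6 - 2 k$)
$Z{\left(S,-7 \right)} \left(j{\left(-7 \right)} + 95\right) = \left(- \frac{1}{2}\right) \left(-7\right) \left(\left(6 - -14\right) + 95\right) = \frac{7 \left(\left(6 + 14\right) + 95\right)}{2} = \frac{7 \left(20 + 95\right)}{2} = \frac{7}{2} \cdot 115 = \frac{805}{2}$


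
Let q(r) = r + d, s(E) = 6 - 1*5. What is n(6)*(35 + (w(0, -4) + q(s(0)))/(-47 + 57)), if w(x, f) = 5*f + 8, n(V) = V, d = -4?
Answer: 201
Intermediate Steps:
s(E) = 1 (s(E) = 6 - 5 = 1)
q(r) = -4 + r (q(r) = r - 4 = -4 + r)
w(x, f) = 8 + 5*f
n(6)*(35 + (w(0, -4) + q(s(0)))/(-47 + 57)) = 6*(35 + ((8 + 5*(-4)) + (-4 + 1))/(-47 + 57)) = 6*(35 + ((8 - 20) - 3)/10) = 6*(35 + (-12 - 3)*(⅒)) = 6*(35 - 15*⅒) = 6*(35 - 3/2) = 6*(67/2) = 201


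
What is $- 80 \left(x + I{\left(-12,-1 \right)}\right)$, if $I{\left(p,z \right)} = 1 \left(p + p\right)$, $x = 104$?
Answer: $-6400$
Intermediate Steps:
$I{\left(p,z \right)} = 2 p$ ($I{\left(p,z \right)} = 1 \cdot 2 p = 2 p$)
$- 80 \left(x + I{\left(-12,-1 \right)}\right) = - 80 \left(104 + 2 \left(-12\right)\right) = - 80 \left(104 - 24\right) = \left(-80\right) 80 = -6400$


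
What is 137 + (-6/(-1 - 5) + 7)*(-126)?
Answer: -871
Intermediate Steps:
137 + (-6/(-1 - 5) + 7)*(-126) = 137 + (-6/(-6) + 7)*(-126) = 137 + (-1/6*(-6) + 7)*(-126) = 137 + (1 + 7)*(-126) = 137 + 8*(-126) = 137 - 1008 = -871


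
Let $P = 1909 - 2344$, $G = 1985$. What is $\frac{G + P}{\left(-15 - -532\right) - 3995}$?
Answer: $- \frac{775}{1739} \approx -0.44566$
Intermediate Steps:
$P = -435$
$\frac{G + P}{\left(-15 - -532\right) - 3995} = \frac{1985 - 435}{\left(-15 - -532\right) - 3995} = \frac{1550}{\left(-15 + 532\right) - 3995} = \frac{1550}{517 - 3995} = \frac{1550}{-3478} = 1550 \left(- \frac{1}{3478}\right) = - \frac{775}{1739}$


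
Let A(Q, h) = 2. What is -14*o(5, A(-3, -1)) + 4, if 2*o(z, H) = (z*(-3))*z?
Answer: 529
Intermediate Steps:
o(z, H) = -3*z**2/2 (o(z, H) = ((z*(-3))*z)/2 = ((-3*z)*z)/2 = (-3*z**2)/2 = -3*z**2/2)
-14*o(5, A(-3, -1)) + 4 = -(-21)*5**2 + 4 = -(-21)*25 + 4 = -14*(-75/2) + 4 = 525 + 4 = 529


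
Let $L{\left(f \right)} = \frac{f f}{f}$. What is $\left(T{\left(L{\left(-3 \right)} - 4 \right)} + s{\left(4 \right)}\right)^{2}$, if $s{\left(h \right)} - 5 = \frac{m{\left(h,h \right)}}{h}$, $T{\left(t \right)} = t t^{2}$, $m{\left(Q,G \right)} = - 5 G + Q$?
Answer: $116964$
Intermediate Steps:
$L{\left(f \right)} = f$ ($L{\left(f \right)} = \frac{f^{2}}{f} = f$)
$m{\left(Q,G \right)} = Q - 5 G$
$T{\left(t \right)} = t^{3}$
$s{\left(h \right)} = 1$ ($s{\left(h \right)} = 5 + \frac{h - 5 h}{h} = 5 + \frac{\left(-4\right) h}{h} = 5 - 4 = 1$)
$\left(T{\left(L{\left(-3 \right)} - 4 \right)} + s{\left(4 \right)}\right)^{2} = \left(\left(-3 - 4\right)^{3} + 1\right)^{2} = \left(\left(-7\right)^{3} + 1\right)^{2} = \left(-343 + 1\right)^{2} = \left(-342\right)^{2} = 116964$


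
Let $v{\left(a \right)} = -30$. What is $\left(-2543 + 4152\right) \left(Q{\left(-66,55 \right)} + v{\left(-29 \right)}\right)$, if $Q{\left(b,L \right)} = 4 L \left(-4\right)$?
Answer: $-1464190$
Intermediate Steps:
$Q{\left(b,L \right)} = - 16 L$
$\left(-2543 + 4152\right) \left(Q{\left(-66,55 \right)} + v{\left(-29 \right)}\right) = \left(-2543 + 4152\right) \left(\left(-16\right) 55 - 30\right) = 1609 \left(-880 - 30\right) = 1609 \left(-910\right) = -1464190$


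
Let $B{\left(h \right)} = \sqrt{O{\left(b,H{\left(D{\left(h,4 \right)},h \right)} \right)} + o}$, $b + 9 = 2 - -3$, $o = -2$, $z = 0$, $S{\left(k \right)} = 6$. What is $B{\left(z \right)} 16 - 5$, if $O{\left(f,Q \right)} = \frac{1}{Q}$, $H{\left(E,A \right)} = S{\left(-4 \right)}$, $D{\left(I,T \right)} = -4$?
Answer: $-5 + \frac{8 i \sqrt{66}}{3} \approx -5.0 + 21.664 i$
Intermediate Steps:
$H{\left(E,A \right)} = 6$
$b = -4$ ($b = -9 + \left(2 - -3\right) = -9 + \left(2 + 3\right) = -9 + 5 = -4$)
$B{\left(h \right)} = \frac{i \sqrt{66}}{6}$ ($B{\left(h \right)} = \sqrt{\frac{1}{6} - 2} = \sqrt{- \frac{11}{6}} = \frac{i \sqrt{66}}{6}$)
$B{\left(z \right)} 16 - 5 = \frac{i \sqrt{66}}{6} \cdot 16 - 5 = \frac{8 i \sqrt{66}}{3} - 5 = -5 + \frac{8 i \sqrt{66}}{3}$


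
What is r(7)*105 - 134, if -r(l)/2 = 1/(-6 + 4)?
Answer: -29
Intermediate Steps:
r(l) = 1 (r(l) = -2/(-6 + 4) = -2/(-2) = -2*(-½) = 1)
r(7)*105 - 134 = 1*105 - 134 = 105 - 134 = -29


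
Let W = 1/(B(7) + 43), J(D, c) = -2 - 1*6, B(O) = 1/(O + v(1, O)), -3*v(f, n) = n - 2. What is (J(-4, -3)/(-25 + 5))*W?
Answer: 32/3455 ≈ 0.0092619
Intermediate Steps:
v(f, n) = ⅔ - n/3 (v(f, n) = -(n - 2)/3 = -(-2 + n)/3 = ⅔ - n/3)
B(O) = 1/(⅔ + 2*O/3) (B(O) = 1/(O + (⅔ - O/3)) = 1/(⅔ + 2*O/3))
J(D, c) = -8 (J(D, c) = -2 - 6 = -8)
W = 16/691 (W = 1/(3/(2*(1 + 7)) + 43) = 1/((3/2)/8 + 43) = 1/((3/2)*(⅛) + 43) = 1/(3/16 + 43) = 1/(691/16) = 16/691 ≈ 0.023155)
(J(-4, -3)/(-25 + 5))*W = -8/(-25 + 5)*(16/691) = -8/(-20)*(16/691) = -8*(-1/20)*(16/691) = (⅖)*(16/691) = 32/3455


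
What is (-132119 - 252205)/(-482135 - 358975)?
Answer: 64054/140185 ≈ 0.45692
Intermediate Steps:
(-132119 - 252205)/(-482135 - 358975) = -384324/(-841110) = -384324*(-1/841110) = 64054/140185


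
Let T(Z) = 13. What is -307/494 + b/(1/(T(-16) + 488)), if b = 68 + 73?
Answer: 34896347/494 ≈ 70640.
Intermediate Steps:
b = 141
-307/494 + b/(1/(T(-16) + 488)) = -307/494 + 141/(1/(13 + 488)) = -307*1/494 + 141/(1/501) = -307/494 + 141/(1/501) = -307/494 + 141*501 = -307/494 + 70641 = 34896347/494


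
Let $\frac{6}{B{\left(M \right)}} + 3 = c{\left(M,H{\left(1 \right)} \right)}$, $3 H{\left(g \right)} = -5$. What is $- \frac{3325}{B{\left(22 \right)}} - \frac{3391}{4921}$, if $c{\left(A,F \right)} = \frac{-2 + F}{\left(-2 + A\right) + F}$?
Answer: $\frac{26169547}{14763} \approx 1772.6$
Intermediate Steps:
$H{\left(g \right)} = - \frac{5}{3}$ ($H{\left(g \right)} = \frac{1}{3} \left(-5\right) = - \frac{5}{3}$)
$c{\left(A,F \right)} = \frac{-2 + F}{-2 + A + F}$
$B{\left(M \right)} = \frac{6}{-3 - \frac{11}{3 \left(- \frac{11}{3} + M\right)}}$ ($B{\left(M \right)} = \frac{6}{-3 + \frac{-2 - \frac{5}{3}}{-2 + M - \frac{5}{3}}} = \frac{6}{-3 + \frac{1}{- \frac{11}{3} + M} \left(- \frac{11}{3}\right)} = \frac{6}{-3 - \frac{11}{3 \left(- \frac{11}{3} + M\right)}}$)
$- \frac{3325}{B{\left(22 \right)}} - \frac{3391}{4921} = - \frac{3325}{6 \frac{1}{22 - 198} \left(-11 + 3 \cdot 22\right)} - \frac{3391}{4921} = - \frac{3325}{6 \frac{1}{22 - 198} \left(-11 + 66\right)} - \frac{3391}{4921} = - \frac{3325}{6 \frac{1}{-176} \cdot 55} - \frac{3391}{4921} = - \frac{3325}{6 \left(- \frac{1}{176}\right) 55} - \frac{3391}{4921} = - \frac{3325}{- \frac{15}{8}} - \frac{3391}{4921} = \left(-3325\right) \left(- \frac{8}{15}\right) - \frac{3391}{4921} = \frac{5320}{3} - \frac{3391}{4921} = \frac{26169547}{14763}$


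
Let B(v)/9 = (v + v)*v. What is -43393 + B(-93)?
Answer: 112289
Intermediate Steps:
B(v) = 18*v² (B(v) = 9*((v + v)*v) = 9*((2*v)*v) = 9*(2*v²) = 18*v²)
-43393 + B(-93) = -43393 + 18*(-93)² = -43393 + 18*8649 = -43393 + 155682 = 112289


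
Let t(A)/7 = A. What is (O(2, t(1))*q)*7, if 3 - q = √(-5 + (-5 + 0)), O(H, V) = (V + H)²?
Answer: 1701 - 567*I*√10 ≈ 1701.0 - 1793.0*I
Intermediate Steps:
t(A) = 7*A
O(H, V) = (H + V)²
q = 3 - I*√10 (q = 3 - √(-5 + (-5 + 0)) = 3 - √(-5 - 5) = 3 - √(-10) = 3 - I*√10 ≈ 3.0 - 3.1623*I)
(O(2, t(1))*q)*7 = ((2 + 7*1)²*(3 - I*√10))*7 = ((2 + 7)²*(3 - I*√10))*7 = (9²*(3 - I*√10))*7 = (81*(3 - I*√10))*7 = (243 - 81*I*√10)*7 = 1701 - 567*I*√10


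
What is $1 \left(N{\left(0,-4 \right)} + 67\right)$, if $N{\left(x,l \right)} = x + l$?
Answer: $63$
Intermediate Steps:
$N{\left(x,l \right)} = l + x$
$1 \left(N{\left(0,-4 \right)} + 67\right) = 1 \left(\left(-4 + 0\right) + 67\right) = 1 \left(-4 + 67\right) = 1 \cdot 63 = 63$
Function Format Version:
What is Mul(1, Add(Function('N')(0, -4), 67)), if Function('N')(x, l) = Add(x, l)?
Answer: 63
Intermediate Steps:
Function('N')(x, l) = Add(l, x)
Mul(1, Add(Function('N')(0, -4), 67)) = Mul(1, Add(Add(-4, 0), 67)) = Mul(1, Add(-4, 67)) = Mul(1, 63) = 63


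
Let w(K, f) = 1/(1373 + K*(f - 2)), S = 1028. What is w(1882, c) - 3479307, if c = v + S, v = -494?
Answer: -3488342760278/1002597 ≈ -3.4793e+6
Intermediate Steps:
c = 534 (c = -494 + 1028 = 534)
w(K, f) = 1/(1373 + K*(-2 + f))
w(1882, c) - 3479307 = 1/(1373 - 2*1882 + 1882*534) - 3479307 = 1/(1373 - 3764 + 1004988) - 3479307 = 1/1002597 - 3479307 = -3488342760278/1002597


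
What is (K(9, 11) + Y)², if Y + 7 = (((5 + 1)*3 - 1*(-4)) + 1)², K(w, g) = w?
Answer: 281961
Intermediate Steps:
Y = 522 (Y = -7 + (((5 + 1)*3 - 1*(-4)) + 1)² = -7 + ((6*3 + 4) + 1)² = -7 + ((18 + 4) + 1)² = -7 + (22 + 1)² = -7 + 23² = -7 + 529 = 522)
(K(9, 11) + Y)² = (9 + 522)² = 531² = 281961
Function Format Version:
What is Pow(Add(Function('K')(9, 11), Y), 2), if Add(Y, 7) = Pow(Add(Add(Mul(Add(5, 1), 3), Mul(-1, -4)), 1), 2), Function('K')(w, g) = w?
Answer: 281961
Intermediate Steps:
Y = 522 (Y = Add(-7, Pow(Add(Add(Mul(Add(5, 1), 3), Mul(-1, -4)), 1), 2)) = Add(-7, Pow(Add(Add(Mul(6, 3), 4), 1), 2)) = Add(-7, Pow(Add(Add(18, 4), 1), 2)) = Add(-7, Pow(Add(22, 1), 2)) = Add(-7, Pow(23, 2)) = Add(-7, 529) = 522)
Pow(Add(Function('K')(9, 11), Y), 2) = Pow(Add(9, 522), 2) = Pow(531, 2) = 281961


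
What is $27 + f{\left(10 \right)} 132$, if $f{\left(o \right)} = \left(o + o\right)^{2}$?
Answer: $52827$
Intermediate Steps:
$f{\left(o \right)} = 4 o^{2}$ ($f{\left(o \right)} = \left(2 o\right)^{2} = 4 o^{2}$)
$27 + f{\left(10 \right)} 132 = 27 + 4 \cdot 10^{2} \cdot 132 = 27 + 4 \cdot 100 \cdot 132 = 27 + 400 \cdot 132 = 27 + 52800 = 52827$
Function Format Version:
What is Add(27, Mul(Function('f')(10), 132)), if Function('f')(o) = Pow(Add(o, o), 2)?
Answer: 52827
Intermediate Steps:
Function('f')(o) = Mul(4, Pow(o, 2)) (Function('f')(o) = Pow(Mul(2, o), 2) = Mul(4, Pow(o, 2)))
Add(27, Mul(Function('f')(10), 132)) = Add(27, Mul(Mul(4, Pow(10, 2)), 132)) = Add(27, Mul(Mul(4, 100), 132)) = Add(27, Mul(400, 132)) = Add(27, 52800) = 52827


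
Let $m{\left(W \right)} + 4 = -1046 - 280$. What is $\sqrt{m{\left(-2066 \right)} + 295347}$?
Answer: $\sqrt{294017} \approx 542.23$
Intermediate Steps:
$m{\left(W \right)} = -1330$ ($m{\left(W \right)} = -4 - 1326 = -1330$)
$\sqrt{m{\left(-2066 \right)} + 295347} = \sqrt{-1330 + 295347} = \sqrt{294017}$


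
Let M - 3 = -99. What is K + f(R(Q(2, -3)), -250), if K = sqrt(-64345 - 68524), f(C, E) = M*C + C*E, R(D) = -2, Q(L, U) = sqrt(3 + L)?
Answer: 692 + I*sqrt(132869) ≈ 692.0 + 364.51*I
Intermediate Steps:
M = -96 (M = 3 - 99 = -96)
f(C, E) = -96*C + C*E
K = I*sqrt(132869) (K = sqrt(-132869) = I*sqrt(132869) ≈ 364.51*I)
K + f(R(Q(2, -3)), -250) = I*sqrt(132869) - 2*(-96 - 250) = I*sqrt(132869) - 2*(-346) = I*sqrt(132869) + 692 = 692 + I*sqrt(132869)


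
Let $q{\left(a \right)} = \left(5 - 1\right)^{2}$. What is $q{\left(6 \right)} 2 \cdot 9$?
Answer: $288$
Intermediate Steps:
$q{\left(a \right)} = 16$ ($q{\left(a \right)} = 4^{2} = 16$)
$q{\left(6 \right)} 2 \cdot 9 = 16 \cdot 2 \cdot 9 = 16 \cdot 18 = 288$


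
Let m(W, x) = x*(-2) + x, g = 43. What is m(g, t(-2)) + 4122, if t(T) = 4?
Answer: 4118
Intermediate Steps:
m(W, x) = -x (m(W, x) = -2*x + x = -x)
m(g, t(-2)) + 4122 = -1*4 + 4122 = -4 + 4122 = 4118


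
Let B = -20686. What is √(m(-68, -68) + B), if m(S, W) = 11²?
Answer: 3*I*√2285 ≈ 143.41*I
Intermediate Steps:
m(S, W) = 121
√(m(-68, -68) + B) = √(121 - 20686) = √(-20565) = 3*I*√2285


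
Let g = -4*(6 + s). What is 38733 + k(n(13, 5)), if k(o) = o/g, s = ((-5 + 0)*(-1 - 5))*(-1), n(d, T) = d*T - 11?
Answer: 619737/16 ≈ 38734.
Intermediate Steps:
n(d, T) = -11 + T*d (n(d, T) = T*d - 11 = -11 + T*d)
s = -30 (s = -5*(-6)*(-1) = 30*(-1) = -30)
g = 96 (g = -4*(6 - 30) = -4*(-24) = 96)
k(o) = o/96
38733 + k(n(13, 5)) = 38733 + (-11 + 5*13)/96 = 38733 + (-11 + 65)/96 = 38733 + (1/96)*54 = 38733 + 9/16 = 619737/16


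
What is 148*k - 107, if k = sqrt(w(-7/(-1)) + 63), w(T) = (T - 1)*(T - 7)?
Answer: -107 + 444*sqrt(7) ≈ 1067.7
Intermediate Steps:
w(T) = (-1 + T)*(-7 + T)
k = 3*sqrt(7) (k = sqrt((7 + (-7/(-1))**2 - (-56)/(-1)) + 63) = sqrt((7 + (-7*(-1))**2 - (-56)*(-1)) + 63) = sqrt((7 + 7**2 - 8*7) + 63) = sqrt((7 + 49 - 56) + 63) = sqrt(0 + 63) = sqrt(63) = 3*sqrt(7) ≈ 7.9373)
148*k - 107 = 148*(3*sqrt(7)) - 107 = 444*sqrt(7) - 107 = -107 + 444*sqrt(7)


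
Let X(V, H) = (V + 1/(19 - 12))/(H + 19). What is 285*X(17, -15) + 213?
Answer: 10041/7 ≈ 1434.4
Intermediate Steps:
X(V, H) = (1/7 + V)/(19 + H) (X(V, H) = (V + 1/7)/(19 + H) = (1/7 + V)/(19 + H))
285*X(17, -15) + 213 = 285*((1/7 + 17)/(19 - 15)) + 213 = 285*((120/7)/4) + 213 = 285*((1/4)*(120/7)) + 213 = 285*(30/7) + 213 = 8550/7 + 213 = 10041/7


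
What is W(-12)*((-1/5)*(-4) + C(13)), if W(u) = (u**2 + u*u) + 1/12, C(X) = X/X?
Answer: 10371/20 ≈ 518.55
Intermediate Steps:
C(X) = 1
W(u) = 1/12 + 2*u**2 (W(u) = (u**2 + u**2) + 1/12 = 2*u**2 + 1/12 = 1/12 + 2*u**2)
W(-12)*((-1/5)*(-4) + C(13)) = (1/12 + 2*(-12)**2)*((-1/5)*(-4) + 1) = (1/12 + 2*144)*(((1/5)*(-1))*(-4) + 1) = (1/12 + 288)*(-1/5*(-4) + 1) = 3457*(4/5 + 1)/12 = (3457/12)*(9/5) = 10371/20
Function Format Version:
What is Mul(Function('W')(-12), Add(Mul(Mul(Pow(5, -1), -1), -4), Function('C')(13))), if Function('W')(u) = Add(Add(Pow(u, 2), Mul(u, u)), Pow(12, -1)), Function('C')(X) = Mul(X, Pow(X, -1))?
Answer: Rational(10371, 20) ≈ 518.55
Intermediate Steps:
Function('C')(X) = 1
Function('W')(u) = Add(Rational(1, 12), Mul(2, Pow(u, 2))) (Function('W')(u) = Add(Add(Pow(u, 2), Pow(u, 2)), Rational(1, 12)) = Add(Mul(2, Pow(u, 2)), Rational(1, 12)) = Add(Rational(1, 12), Mul(2, Pow(u, 2))))
Mul(Function('W')(-12), Add(Mul(Mul(Pow(5, -1), -1), -4), Function('C')(13))) = Mul(Add(Rational(1, 12), Mul(2, Pow(-12, 2))), Add(Mul(Mul(Pow(5, -1), -1), -4), 1)) = Mul(Add(Rational(1, 12), Mul(2, 144)), Add(Mul(Mul(Rational(1, 5), -1), -4), 1)) = Mul(Add(Rational(1, 12), 288), Add(Mul(Rational(-1, 5), -4), 1)) = Mul(Rational(3457, 12), Add(Rational(4, 5), 1)) = Mul(Rational(3457, 12), Rational(9, 5)) = Rational(10371, 20)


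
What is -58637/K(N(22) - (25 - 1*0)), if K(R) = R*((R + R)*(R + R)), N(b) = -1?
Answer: 58637/70304 ≈ 0.83405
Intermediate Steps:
K(R) = 4*R³ (K(R) = R*((2*R)*(2*R)) = R*(4*R²) = 4*R³)
-58637/K(N(22) - (25 - 1*0)) = -58637*1/(4*(-1 - (25 - 1*0))³) = -58637*1/(4*(-1 - (25 + 0))³) = -58637*1/(4*(-1 - 1*25)³) = -58637*1/(4*(-1 - 25)³) = -58637/(4*(-26)³) = -58637/(4*(-17576)) = -58637/(-70304) = -58637*(-1/70304) = 58637/70304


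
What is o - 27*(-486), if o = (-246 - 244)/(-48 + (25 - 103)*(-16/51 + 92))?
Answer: 803018077/61196 ≈ 13122.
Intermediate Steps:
o = 4165/61196 (o = -490/(-48 - 78*(-16*1/51 + 92)) = -490/(-48 - 78*(-16/51 + 92)) = -490/(-48 - 78*4676/51) = -490/(-48 - 121576/17) = -490/(-122392/17) = -490*(-17/122392) = 4165/61196 ≈ 0.068060)
o - 27*(-486) = 4165/61196 - 27*(-486) = 4165/61196 + 13122 = 803018077/61196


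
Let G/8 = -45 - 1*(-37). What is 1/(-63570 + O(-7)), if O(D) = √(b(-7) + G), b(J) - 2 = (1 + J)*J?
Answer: -6357/404114492 - I*√5/2020572460 ≈ -1.5731e-5 - 1.1067e-9*I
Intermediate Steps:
G = -64 (G = 8*(-45 - 1*(-37)) = 8*(-45 + 37) = 8*(-8) = -64)
b(J) = 2 + J*(1 + J) (b(J) = 2 + (1 + J)*J = 2 + J*(1 + J))
O(D) = 2*I*√5 (O(D) = √((2 - 7 + (-7)²) - 64) = √((2 - 7 + 49) - 64) = √(44 - 64) = √(-20) = 2*I*√5)
1/(-63570 + O(-7)) = 1/(-63570 + 2*I*√5)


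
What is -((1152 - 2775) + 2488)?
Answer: -865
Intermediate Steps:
-((1152 - 2775) + 2488) = -(-1623 + 2488) = -1*865 = -865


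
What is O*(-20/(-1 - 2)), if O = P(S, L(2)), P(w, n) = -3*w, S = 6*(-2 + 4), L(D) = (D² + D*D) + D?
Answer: -240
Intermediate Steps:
L(D) = D + 2*D² (L(D) = (D² + D²) + D = 2*D² + D = D + 2*D²)
S = 12 (S = 6*2 = 12)
O = -36 (O = -3*12 = -36)
O*(-20/(-1 - 2)) = -(-720)/(-1 - 2) = -(-720)/(-3) = -(-720)*(-1)/3 = -36*20/3 = -240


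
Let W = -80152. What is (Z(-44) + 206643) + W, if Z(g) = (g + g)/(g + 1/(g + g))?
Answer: 489907387/3873 ≈ 1.2649e+5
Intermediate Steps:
Z(g) = 2*g/(g + 1/(2*g)) (Z(g) = (2*g)/(g + 1/(2*g)) = 2*g/(g + 1/(2*g)))
(Z(-44) + 206643) + W = (4*(-44)**2/(1 + 2*(-44)**2) + 206643) - 80152 = (4*1936/(1 + 2*1936) + 206643) - 80152 = (4*1936/(1 + 3872) + 206643) - 80152 = (4*1936/3873 + 206643) - 80152 = (4*1936*(1/3873) + 206643) - 80152 = (7744/3873 + 206643) - 80152 = 800336083/3873 - 80152 = 489907387/3873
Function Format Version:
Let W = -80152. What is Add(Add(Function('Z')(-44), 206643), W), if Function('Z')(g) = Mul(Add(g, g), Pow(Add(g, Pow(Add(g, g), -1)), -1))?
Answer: Rational(489907387, 3873) ≈ 1.2649e+5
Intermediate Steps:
Function('Z')(g) = Mul(2, g, Pow(Add(g, Mul(Rational(1, 2), Pow(g, -1))), -1)) (Function('Z')(g) = Mul(Mul(2, g), Pow(Add(g, Pow(Mul(2, g), -1)), -1)) = Mul(Mul(2, g), Pow(Add(g, Mul(Rational(1, 2), Pow(g, -1))), -1)) = Mul(2, g, Pow(Add(g, Mul(Rational(1, 2), Pow(g, -1))), -1)))
Add(Add(Function('Z')(-44), 206643), W) = Add(Add(Mul(4, Pow(-44, 2), Pow(Add(1, Mul(2, Pow(-44, 2))), -1)), 206643), -80152) = Add(Add(Mul(4, 1936, Pow(Add(1, Mul(2, 1936)), -1)), 206643), -80152) = Add(Add(Mul(4, 1936, Pow(Add(1, 3872), -1)), 206643), -80152) = Add(Add(Mul(4, 1936, Pow(3873, -1)), 206643), -80152) = Add(Add(Mul(4, 1936, Rational(1, 3873)), 206643), -80152) = Add(Add(Rational(7744, 3873), 206643), -80152) = Add(Rational(800336083, 3873), -80152) = Rational(489907387, 3873)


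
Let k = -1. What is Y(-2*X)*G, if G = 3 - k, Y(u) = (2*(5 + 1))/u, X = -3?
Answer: 8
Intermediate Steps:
Y(u) = 12/u (Y(u) = (2*6)/u = 12/u)
G = 4 (G = 3 - 1*(-1) = 3 + 1 = 4)
Y(-2*X)*G = (12/((-2*(-3))))*4 = (12/6)*4 = (12*(1/6))*4 = 2*4 = 8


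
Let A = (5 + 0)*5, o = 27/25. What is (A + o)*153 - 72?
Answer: 97956/25 ≈ 3918.2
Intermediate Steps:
o = 27/25 (o = 27*(1/25) = 27/25 ≈ 1.0800)
A = 25 (A = 5*5 = 25)
(A + o)*153 - 72 = (25 + 27/25)*153 - 72 = (652/25)*153 - 72 = 99756/25 - 72 = 97956/25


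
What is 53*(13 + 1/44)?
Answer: 30369/44 ≈ 690.20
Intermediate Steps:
53*(13 + 1/44) = 53*(573/44) = 30369/44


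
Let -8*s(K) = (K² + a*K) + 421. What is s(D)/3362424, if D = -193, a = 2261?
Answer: 132901/8966464 ≈ 0.014822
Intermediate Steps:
s(K) = -421/8 - 2261*K/8 - K²/8 (s(K) = -((K² + 2261*K) + 421)/8 = -(421 + K² + 2261*K)/8 = -421/8 - 2261*K/8 - K²/8)
s(D)/3362424 = (-421/8 - 2261/8*(-193) - ⅛*(-193)²)/3362424 = (-421/8 + 436373/8 - ⅛*37249)*(1/3362424) = (-421/8 + 436373/8 - 37249/8)*(1/3362424) = (398703/8)*(1/3362424) = 132901/8966464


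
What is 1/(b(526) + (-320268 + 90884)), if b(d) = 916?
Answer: -1/228468 ≈ -4.3770e-6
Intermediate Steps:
1/(b(526) + (-320268 + 90884)) = 1/(916 + (-320268 + 90884)) = 1/(916 - 229384) = 1/(-228468) = -1/228468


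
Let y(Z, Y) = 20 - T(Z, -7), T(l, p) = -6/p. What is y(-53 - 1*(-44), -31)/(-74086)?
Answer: -67/259301 ≈ -0.00025839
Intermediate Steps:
y(Z, Y) = 134/7 (y(Z, Y) = 20 - (-6)/(-7) = 20 - (-6)*(-1)/7 = 20 - 1*6/7 = 20 - 6/7 = 134/7)
y(-53 - 1*(-44), -31)/(-74086) = (134/7)/(-74086) = (134/7)*(-1/74086) = -67/259301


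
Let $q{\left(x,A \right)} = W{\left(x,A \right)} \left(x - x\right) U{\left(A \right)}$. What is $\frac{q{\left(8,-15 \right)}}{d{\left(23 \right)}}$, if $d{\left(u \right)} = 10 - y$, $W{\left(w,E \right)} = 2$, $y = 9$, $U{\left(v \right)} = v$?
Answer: $0$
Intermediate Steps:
$q{\left(x,A \right)} = 0$ ($q{\left(x,A \right)} = 2 \left(x - x\right) A = 2 \cdot 0 A = 0 A = 0$)
$d{\left(u \right)} = 1$ ($d{\left(u \right)} = 10 - 9 = 1$)
$\frac{q{\left(8,-15 \right)}}{d{\left(23 \right)}} = \frac{0}{1} = 0 \cdot 1 = 0$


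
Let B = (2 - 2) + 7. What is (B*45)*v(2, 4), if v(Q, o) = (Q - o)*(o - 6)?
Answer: 1260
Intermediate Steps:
v(Q, o) = (-6 + o)*(Q - o) (v(Q, o) = (Q - o)*(-6 + o) = (-6 + o)*(Q - o))
B = 7 (B = 0 + 7 = 7)
(B*45)*v(2, 4) = (7*45)*(-1*4² - 6*2 + 6*4 + 2*4) = 315*(-1*16 - 12 + 24 + 8) = 315*(-16 - 12 + 24 + 8) = 315*4 = 1260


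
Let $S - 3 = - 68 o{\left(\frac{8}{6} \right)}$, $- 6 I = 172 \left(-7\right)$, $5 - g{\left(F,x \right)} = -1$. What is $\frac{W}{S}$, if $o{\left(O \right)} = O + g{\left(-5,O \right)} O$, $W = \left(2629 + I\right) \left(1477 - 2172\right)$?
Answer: $\frac{1179971}{379} \approx 3113.4$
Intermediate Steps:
$g{\left(F,x \right)} = 6$ ($g{\left(F,x \right)} = 5 - -1 = 5 + 1 = 6$)
$I = \frac{602}{3}$ ($I = - \frac{172 \left(-7\right)}{6} = \left(- \frac{1}{6}\right) \left(-1204\right) = \frac{602}{3} \approx 200.67$)
$W = - \frac{5899855}{3}$ ($W = \left(2629 + \frac{602}{3}\right) \left(1477 - 2172\right) = \frac{8489}{3} \left(-695\right) = - \frac{5899855}{3} \approx -1.9666 \cdot 10^{6}$)
$o{\left(O \right)} = 7 O$ ($o{\left(O \right)} = O + 6 O = 7 O$)
$S = - \frac{1895}{3}$ ($S = 3 - 68 \cdot 7 \cdot \frac{8}{6} = 3 - 68 \cdot 7 \cdot 8 \cdot \frac{1}{6} = 3 - 68 \cdot 7 \cdot \frac{4}{3} = 3 - \frac{1904}{3} = - \frac{1895}{3} \approx -631.67$)
$\frac{W}{S} = - \frac{5899855}{3 \left(- \frac{1895}{3}\right)} = \left(- \frac{5899855}{3}\right) \left(- \frac{3}{1895}\right) = \frac{1179971}{379}$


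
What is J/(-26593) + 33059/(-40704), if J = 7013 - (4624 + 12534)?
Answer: -466195907/1082441472 ≈ -0.43069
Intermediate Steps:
J = -10145 (J = 7013 - 1*17158 = 7013 - 17158 = -10145)
J/(-26593) + 33059/(-40704) = -10145/(-26593) + 33059/(-40704) = -10145*(-1/26593) + 33059*(-1/40704) = 10145/26593 - 33059/40704 = -466195907/1082441472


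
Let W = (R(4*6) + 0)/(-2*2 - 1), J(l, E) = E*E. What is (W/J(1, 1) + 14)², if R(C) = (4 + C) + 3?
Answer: 1521/25 ≈ 60.840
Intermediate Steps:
J(l, E) = E²
R(C) = 7 + C
W = -31/5 (W = ((7 + 4*6) + 0)/(-2*2 - 1) = ((7 + 24) + 0)/(-4 - 1) = (31 + 0)/(-5) = 31*(-⅕) = -31/5 ≈ -6.2000)
(W/J(1, 1) + 14)² = (-31/(5*(1²)) + 14)² = (-31/5/1 + 14)² = (-31/5*1 + 14)² = (-31/5 + 14)² = (39/5)² = 1521/25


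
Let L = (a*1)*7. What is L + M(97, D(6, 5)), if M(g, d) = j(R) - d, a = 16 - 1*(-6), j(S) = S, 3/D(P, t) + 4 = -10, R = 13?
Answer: 2341/14 ≈ 167.21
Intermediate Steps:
D(P, t) = -3/14 (D(P, t) = 3/(-4 - 10) = 3/(-14) = 3*(-1/14) = -3/14)
a = 22 (a = 16 + 6 = 22)
M(g, d) = 13 - d
L = 154 (L = (22*1)*7 = 22*7 = 154)
L + M(97, D(6, 5)) = 154 + (13 - 1*(-3/14)) = 154 + (13 + 3/14) = 154 + 185/14 = 2341/14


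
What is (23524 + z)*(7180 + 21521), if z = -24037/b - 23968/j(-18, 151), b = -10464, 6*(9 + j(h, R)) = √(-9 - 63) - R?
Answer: 102097972230243147/146834336 + 24764600448*I*√2/42097 ≈ 6.9533e+8 + 8.3195e+5*I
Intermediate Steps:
j(h, R) = -9 - R/6 + I*√2 (j(h, R) = -9 + (√(-9 - 63) - R)/6 = -9 + (√(-72) - R)/6 = -9 + (6*I*√2 - R)/6 = -9 + (-R + 6*I*√2)/6 = -9 + (-R/6 + I*√2) = -9 - R/6 + I*√2)
z = 24037/10464 - 23968/(-205/6 + I*√2) (z = -24037/(-10464) - 23968/(-9 - ⅙*151 + I*√2) = -24037*(-1/10464) - 23968/(-9 - 151/6 + I*√2) = 24037/10464 - 23968/(-205/6 + I*√2) ≈ 702.6 + 28.987*I)
(23524 + z)*(7180 + 21521) = (23524 + (309497302549/440503008 + 862848*I*√2/42097))*(7180 + 21521) = (10671890062741/440503008 + 862848*I*√2/42097)*28701 = 102097972230243147/146834336 + 24764600448*I*√2/42097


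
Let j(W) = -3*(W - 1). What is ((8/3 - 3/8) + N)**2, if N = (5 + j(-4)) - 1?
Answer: 261121/576 ≈ 453.33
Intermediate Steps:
j(W) = 3 - 3*W (j(W) = -3*(-1 + W) = 3 - 3*W)
N = 19 (N = (5 + (3 - 3*(-4))) - 1 = (5 + (3 + 12)) - 1 = (5 + 15) - 1 = 20 - 1 = 19)
((8/3 - 3/8) + N)**2 = ((8/3 - 3/8) + 19)**2 = (55/24 + 19)**2 = (511/24)**2 = 261121/576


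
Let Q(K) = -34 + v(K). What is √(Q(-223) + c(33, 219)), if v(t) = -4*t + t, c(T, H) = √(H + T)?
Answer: √(635 + 6*√7) ≈ 25.512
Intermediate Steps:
v(t) = -3*t
Q(K) = -34 - 3*K
√(Q(-223) + c(33, 219)) = √((-34 - 3*(-223)) + √(219 + 33)) = √((-34 + 669) + √252) = √(635 + 6*√7)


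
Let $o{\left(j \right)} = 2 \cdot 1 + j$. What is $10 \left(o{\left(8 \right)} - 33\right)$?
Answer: $-230$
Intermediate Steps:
$o{\left(j \right)} = 2 + j$
$10 \left(o{\left(8 \right)} - 33\right) = 10 \left(\left(2 + 8\right) - 33\right) = 10 \left(10 - 33\right) = 10 \left(-23\right) = -230$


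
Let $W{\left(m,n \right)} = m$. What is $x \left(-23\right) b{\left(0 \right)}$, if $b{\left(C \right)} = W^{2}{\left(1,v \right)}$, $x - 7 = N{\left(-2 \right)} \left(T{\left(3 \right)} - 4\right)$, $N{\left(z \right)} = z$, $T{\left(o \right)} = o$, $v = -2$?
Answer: $-207$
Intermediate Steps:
$x = 9$ ($x = 7 - 2 \left(3 - 4\right) = 7 - -2 = 7 + 2 = 9$)
$b{\left(C \right)} = 1$ ($b{\left(C \right)} = 1^{2} = 1$)
$x \left(-23\right) b{\left(0 \right)} = 9 \left(-23\right) 1 = \left(-207\right) 1 = -207$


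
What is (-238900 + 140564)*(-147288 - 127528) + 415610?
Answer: 27024721786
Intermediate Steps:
(-238900 + 140564)*(-147288 - 127528) + 415610 = -98336*(-274816) + 415610 = 27024306176 + 415610 = 27024721786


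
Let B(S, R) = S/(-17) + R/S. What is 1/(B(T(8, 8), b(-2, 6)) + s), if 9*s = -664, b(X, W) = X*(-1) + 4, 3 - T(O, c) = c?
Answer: -765/57133 ≈ -0.013390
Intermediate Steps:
T(O, c) = 3 - c
b(X, W) = 4 - X (b(X, W) = -X + 4 = 4 - X)
s = -664/9 (s = (1/9)*(-664) = -664/9 ≈ -73.778)
B(S, R) = -S/17 + R/S (B(S, R) = S*(-1/17) + R/S = -S/17 + R/S)
1/(B(T(8, 8), b(-2, 6)) + s) = 1/((-(3 - 1*8)/17 + (4 - 1*(-2))/(3 - 1*8)) - 664/9) = 1/((-(3 - 8)/17 + (4 + 2)/(3 - 8)) - 664/9) = 1/((-1/17*(-5) + 6/(-5)) - 664/9) = 1/((5/17 + 6*(-1/5)) - 664/9) = 1/((5/17 - 6/5) - 664/9) = 1/(-77/85 - 664/9) = 1/(-57133/765) = -765/57133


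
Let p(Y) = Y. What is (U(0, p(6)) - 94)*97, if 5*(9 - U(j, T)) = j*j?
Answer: -8245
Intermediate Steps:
U(j, T) = 9 - j²/5 (U(j, T) = 9 - j*j/5 = 9 - j²/5)
(U(0, p(6)) - 94)*97 = ((9 - ⅕*0²) - 94)*97 = ((9 - ⅕*0) - 94)*97 = ((9 + 0) - 94)*97 = (9 - 94)*97 = -85*97 = -8245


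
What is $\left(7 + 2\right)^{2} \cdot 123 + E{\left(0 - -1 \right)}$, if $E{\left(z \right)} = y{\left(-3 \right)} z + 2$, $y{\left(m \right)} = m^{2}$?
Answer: $9974$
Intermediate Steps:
$E{\left(z \right)} = 2 + 9 z$ ($E{\left(z \right)} = \left(-3\right)^{2} z + 2 = 9 z + 2 = 2 + 9 z$)
$\left(7 + 2\right)^{2} \cdot 123 + E{\left(0 - -1 \right)} = \left(7 + 2\right)^{2} \cdot 123 + \left(2 + 9 \left(0 - -1\right)\right) = 9^{2} \cdot 123 + \left(2 + 9 \left(0 + 1\right)\right) = 81 \cdot 123 + \left(2 + 9 \cdot 1\right) = 9963 + \left(2 + 9\right) = 9963 + 11 = 9974$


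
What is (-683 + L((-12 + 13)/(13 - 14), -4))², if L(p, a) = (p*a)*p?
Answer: 471969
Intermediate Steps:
L(p, a) = a*p² (L(p, a) = (a*p)*p = a*p²)
(-683 + L((-12 + 13)/(13 - 14), -4))² = (-683 - 4*(-12 + 13)²/(13 - 14)²)² = (-683 - 4*1²)² = (-683 - 4*(-1)²)² = (-683 - 4*1)² = (-683 - 4)² = (-687)² = 471969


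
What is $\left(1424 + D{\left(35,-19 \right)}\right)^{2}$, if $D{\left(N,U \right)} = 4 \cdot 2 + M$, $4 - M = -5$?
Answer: $2076481$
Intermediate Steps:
$M = 9$ ($M = 4 - -5 = 4 + 5 = 9$)
$D{\left(N,U \right)} = 17$ ($D{\left(N,U \right)} = 4 \cdot 2 + 9 = 8 + 9 = 17$)
$\left(1424 + D{\left(35,-19 \right)}\right)^{2} = \left(1424 + 17\right)^{2} = 1441^{2} = 2076481$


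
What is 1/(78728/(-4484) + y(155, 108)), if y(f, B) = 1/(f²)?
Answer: -26932025/472858929 ≈ -0.056956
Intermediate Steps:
y(f, B) = f⁻²
1/(78728/(-4484) + y(155, 108)) = 1/(78728/(-4484) + 155⁻²) = 1/(78728*(-1/4484) + 1/24025) = 1/(-19682/1121 + 1/24025) = 1/(-472858929/26932025) = -26932025/472858929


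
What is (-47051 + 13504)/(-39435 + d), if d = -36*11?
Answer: 33547/39831 ≈ 0.84223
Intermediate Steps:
d = -396
(-47051 + 13504)/(-39435 + d) = (-47051 + 13504)/(-39435 - 396) = -33547/(-39831) = -33547*(-1/39831) = 33547/39831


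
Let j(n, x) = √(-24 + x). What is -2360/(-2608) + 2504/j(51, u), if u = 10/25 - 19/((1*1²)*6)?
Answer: 295/326 - 2504*I*√24090/803 ≈ 0.90491 - 483.99*I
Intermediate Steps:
u = -83/30 (u = 10*(1/25) - 19/((1*1)*6) = ⅖ - 19/(1*6) = ⅖ - 19/6 = -83/30 ≈ -2.7667)
-2360/(-2608) + 2504/j(51, u) = -2360/(-2608) + 2504/(√(-24 - 83/30)) = -2360*(-1/2608) + 2504/(√(-803/30)) = 295/326 + 2504/((I*√24090/30)) = 295/326 + 2504*(-I*√24090/803) = 295/326 - 2504*I*√24090/803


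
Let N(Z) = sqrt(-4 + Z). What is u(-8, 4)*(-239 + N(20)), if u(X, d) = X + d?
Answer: 940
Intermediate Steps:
u(-8, 4)*(-239 + N(20)) = (-8 + 4)*(-239 + sqrt(-4 + 20)) = -4*(-239 + sqrt(16)) = -4*(-239 + 4) = -4*(-235) = 940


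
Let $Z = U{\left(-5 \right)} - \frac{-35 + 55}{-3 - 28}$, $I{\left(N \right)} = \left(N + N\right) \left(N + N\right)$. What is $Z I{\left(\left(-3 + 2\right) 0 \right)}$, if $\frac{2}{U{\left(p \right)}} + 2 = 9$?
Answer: $0$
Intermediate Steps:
$U{\left(p \right)} = \frac{2}{7}$ ($U{\left(p \right)} = \frac{2}{-2 + 9} = \frac{2}{7}$)
$I{\left(N \right)} = 4 N^{2}$ ($I{\left(N \right)} = 2 N 2 N = 4 N^{2}$)
$Z = \frac{202}{217}$ ($Z = \frac{2}{7} - \frac{-35 + 55}{-3 - 28} = \frac{2}{7} - \frac{20}{-31} = \frac{2}{7} - 20 \left(- \frac{1}{31}\right) = \frac{2}{7} - - \frac{20}{31} = \frac{2}{7} + \frac{20}{31} = \frac{202}{217} \approx 0.93088$)
$Z I{\left(\left(-3 + 2\right) 0 \right)} = \frac{202 \cdot 4 \left(\left(-3 + 2\right) 0\right)^{2}}{217} = \frac{202 \cdot 4 \left(\left(-1\right) 0\right)^{2}}{217} = \frac{202 \cdot 4 \cdot 0^{2}}{217} = \frac{202 \cdot 4 \cdot 0}{217} = \frac{202}{217} \cdot 0 = 0$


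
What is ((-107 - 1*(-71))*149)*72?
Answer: -386208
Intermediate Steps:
((-107 - 1*(-71))*149)*72 = ((-107 + 71)*149)*72 = -36*149*72 = -5364*72 = -386208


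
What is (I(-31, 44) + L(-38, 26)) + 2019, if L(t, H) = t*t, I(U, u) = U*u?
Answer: 2099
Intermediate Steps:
L(t, H) = t**2
(I(-31, 44) + L(-38, 26)) + 2019 = (-31*44 + (-38)**2) + 2019 = (-1364 + 1444) + 2019 = 80 + 2019 = 2099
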